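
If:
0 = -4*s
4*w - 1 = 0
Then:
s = 0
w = 1/4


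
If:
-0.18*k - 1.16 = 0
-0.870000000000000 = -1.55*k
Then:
No Solution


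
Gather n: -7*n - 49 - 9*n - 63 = -16*n - 112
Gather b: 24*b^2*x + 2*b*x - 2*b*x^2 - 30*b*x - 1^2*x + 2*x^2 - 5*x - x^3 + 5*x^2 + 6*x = 24*b^2*x + b*(-2*x^2 - 28*x) - x^3 + 7*x^2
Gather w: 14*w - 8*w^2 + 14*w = -8*w^2 + 28*w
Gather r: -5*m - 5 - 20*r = -5*m - 20*r - 5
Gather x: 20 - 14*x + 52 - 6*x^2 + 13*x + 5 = -6*x^2 - x + 77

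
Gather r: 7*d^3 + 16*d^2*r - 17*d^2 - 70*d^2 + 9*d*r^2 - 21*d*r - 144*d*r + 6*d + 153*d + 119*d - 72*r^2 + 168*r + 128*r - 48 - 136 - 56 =7*d^3 - 87*d^2 + 278*d + r^2*(9*d - 72) + r*(16*d^2 - 165*d + 296) - 240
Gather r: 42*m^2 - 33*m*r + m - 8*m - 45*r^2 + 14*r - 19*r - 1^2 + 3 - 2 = 42*m^2 - 7*m - 45*r^2 + r*(-33*m - 5)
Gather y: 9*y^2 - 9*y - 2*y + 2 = 9*y^2 - 11*y + 2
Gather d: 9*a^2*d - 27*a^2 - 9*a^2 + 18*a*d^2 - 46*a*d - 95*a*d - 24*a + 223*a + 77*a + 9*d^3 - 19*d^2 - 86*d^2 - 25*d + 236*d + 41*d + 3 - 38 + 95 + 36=-36*a^2 + 276*a + 9*d^3 + d^2*(18*a - 105) + d*(9*a^2 - 141*a + 252) + 96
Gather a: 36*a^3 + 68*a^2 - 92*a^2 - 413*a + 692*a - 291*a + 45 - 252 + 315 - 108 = 36*a^3 - 24*a^2 - 12*a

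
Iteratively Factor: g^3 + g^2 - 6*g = (g - 2)*(g^2 + 3*g) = g*(g - 2)*(g + 3)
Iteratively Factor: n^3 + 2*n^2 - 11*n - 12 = (n + 4)*(n^2 - 2*n - 3) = (n - 3)*(n + 4)*(n + 1)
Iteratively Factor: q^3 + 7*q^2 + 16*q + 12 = (q + 2)*(q^2 + 5*q + 6) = (q + 2)^2*(q + 3)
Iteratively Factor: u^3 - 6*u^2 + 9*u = (u)*(u^2 - 6*u + 9) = u*(u - 3)*(u - 3)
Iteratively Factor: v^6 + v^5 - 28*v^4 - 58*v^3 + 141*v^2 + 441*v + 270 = (v + 1)*(v^5 - 28*v^3 - 30*v^2 + 171*v + 270) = (v - 3)*(v + 1)*(v^4 + 3*v^3 - 19*v^2 - 87*v - 90) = (v - 3)*(v + 1)*(v + 2)*(v^3 + v^2 - 21*v - 45) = (v - 5)*(v - 3)*(v + 1)*(v + 2)*(v^2 + 6*v + 9) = (v - 5)*(v - 3)*(v + 1)*(v + 2)*(v + 3)*(v + 3)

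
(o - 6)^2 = o^2 - 12*o + 36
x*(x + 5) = x^2 + 5*x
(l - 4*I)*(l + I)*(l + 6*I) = l^3 + 3*I*l^2 + 22*l + 24*I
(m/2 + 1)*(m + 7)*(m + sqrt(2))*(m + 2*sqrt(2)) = m^4/2 + 3*sqrt(2)*m^3/2 + 9*m^3/2 + 9*m^2 + 27*sqrt(2)*m^2/2 + 18*m + 21*sqrt(2)*m + 28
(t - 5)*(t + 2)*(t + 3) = t^3 - 19*t - 30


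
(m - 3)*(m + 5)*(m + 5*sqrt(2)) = m^3 + 2*m^2 + 5*sqrt(2)*m^2 - 15*m + 10*sqrt(2)*m - 75*sqrt(2)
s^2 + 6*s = s*(s + 6)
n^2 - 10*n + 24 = (n - 6)*(n - 4)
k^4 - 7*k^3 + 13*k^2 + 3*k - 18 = (k - 3)^2*(k - 2)*(k + 1)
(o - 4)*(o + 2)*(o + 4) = o^3 + 2*o^2 - 16*o - 32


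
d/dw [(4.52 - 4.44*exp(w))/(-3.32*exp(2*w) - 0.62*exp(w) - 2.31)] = (-14.7408*exp(2*w) + 30.0128*exp(w) + 13.0588)*exp(w)/(11.0224*exp(4*w) + 4.1168*exp(3*w) + 15.7228*exp(2*w) + 2.8644*exp(w) + 5.3361)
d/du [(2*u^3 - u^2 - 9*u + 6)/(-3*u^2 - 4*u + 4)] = (-6*u^4 - 16*u^3 + u^2 + 28*u - 12)/(9*u^4 + 24*u^3 - 8*u^2 - 32*u + 16)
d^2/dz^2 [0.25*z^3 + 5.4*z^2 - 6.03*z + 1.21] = 1.5*z + 10.8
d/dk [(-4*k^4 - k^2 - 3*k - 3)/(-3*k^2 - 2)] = (24*k^5 + 32*k^3 - 9*k^2 - 14*k + 6)/(9*k^4 + 12*k^2 + 4)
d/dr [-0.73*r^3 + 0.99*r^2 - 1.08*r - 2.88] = -2.19*r^2 + 1.98*r - 1.08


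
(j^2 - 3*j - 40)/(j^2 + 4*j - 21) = (j^2 - 3*j - 40)/(j^2 + 4*j - 21)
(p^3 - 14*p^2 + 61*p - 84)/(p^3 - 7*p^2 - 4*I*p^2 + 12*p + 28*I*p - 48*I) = (p - 7)/(p - 4*I)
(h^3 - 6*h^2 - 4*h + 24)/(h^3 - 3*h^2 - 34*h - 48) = (h^2 - 8*h + 12)/(h^2 - 5*h - 24)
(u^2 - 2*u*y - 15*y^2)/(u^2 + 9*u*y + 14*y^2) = (u^2 - 2*u*y - 15*y^2)/(u^2 + 9*u*y + 14*y^2)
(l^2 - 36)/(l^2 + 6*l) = (l - 6)/l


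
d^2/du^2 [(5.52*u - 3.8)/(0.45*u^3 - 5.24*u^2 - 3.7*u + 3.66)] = (6.7068*u^5 - 87.33096*u^4 + 464.879904*u^3 - 697.16856*u^2 + 230.693808*u - 100.29616)/(0.091125*u^9 - 3.1833*u^8 + 34.82001*u^7 - 89.306774*u^6 - 338.07954*u^5 + 49.714248*u^4 + 393.19154*u^3 - 60.262632*u^2 - 148.69116*u + 49.027896)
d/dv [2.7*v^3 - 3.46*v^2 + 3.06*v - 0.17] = 8.1*v^2 - 6.92*v + 3.06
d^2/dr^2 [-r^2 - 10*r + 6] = -2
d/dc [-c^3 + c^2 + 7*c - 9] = -3*c^2 + 2*c + 7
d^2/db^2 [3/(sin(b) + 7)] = 3*(7*sin(b) + cos(b)^2 + 1)/(sin(b) + 7)^3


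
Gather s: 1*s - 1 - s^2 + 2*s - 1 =-s^2 + 3*s - 2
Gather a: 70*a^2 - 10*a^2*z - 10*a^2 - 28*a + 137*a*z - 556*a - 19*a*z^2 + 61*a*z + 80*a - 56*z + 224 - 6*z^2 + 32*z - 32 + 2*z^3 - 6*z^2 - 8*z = a^2*(60 - 10*z) + a*(-19*z^2 + 198*z - 504) + 2*z^3 - 12*z^2 - 32*z + 192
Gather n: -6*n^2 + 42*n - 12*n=-6*n^2 + 30*n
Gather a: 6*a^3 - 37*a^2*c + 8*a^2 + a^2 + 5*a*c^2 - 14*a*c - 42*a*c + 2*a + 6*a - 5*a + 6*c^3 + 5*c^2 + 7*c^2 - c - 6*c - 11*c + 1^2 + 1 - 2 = 6*a^3 + a^2*(9 - 37*c) + a*(5*c^2 - 56*c + 3) + 6*c^3 + 12*c^2 - 18*c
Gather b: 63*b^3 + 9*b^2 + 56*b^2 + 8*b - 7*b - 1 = 63*b^3 + 65*b^2 + b - 1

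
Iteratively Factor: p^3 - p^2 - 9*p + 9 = (p + 3)*(p^2 - 4*p + 3) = (p - 3)*(p + 3)*(p - 1)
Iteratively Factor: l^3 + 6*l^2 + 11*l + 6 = (l + 3)*(l^2 + 3*l + 2) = (l + 2)*(l + 3)*(l + 1)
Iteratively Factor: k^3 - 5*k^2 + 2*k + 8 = (k + 1)*(k^2 - 6*k + 8) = (k - 4)*(k + 1)*(k - 2)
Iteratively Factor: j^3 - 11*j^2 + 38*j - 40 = (j - 4)*(j^2 - 7*j + 10) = (j - 5)*(j - 4)*(j - 2)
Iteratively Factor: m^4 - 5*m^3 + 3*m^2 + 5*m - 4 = (m + 1)*(m^3 - 6*m^2 + 9*m - 4) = (m - 1)*(m + 1)*(m^2 - 5*m + 4) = (m - 4)*(m - 1)*(m + 1)*(m - 1)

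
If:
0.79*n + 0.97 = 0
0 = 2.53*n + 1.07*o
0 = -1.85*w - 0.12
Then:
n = -1.23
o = 2.90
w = -0.06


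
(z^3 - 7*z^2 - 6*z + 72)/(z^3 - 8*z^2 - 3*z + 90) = (z - 4)/(z - 5)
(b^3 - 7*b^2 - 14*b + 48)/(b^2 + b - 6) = b - 8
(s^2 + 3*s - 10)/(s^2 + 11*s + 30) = (s - 2)/(s + 6)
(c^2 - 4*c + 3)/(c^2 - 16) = (c^2 - 4*c + 3)/(c^2 - 16)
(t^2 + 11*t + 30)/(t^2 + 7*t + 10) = (t + 6)/(t + 2)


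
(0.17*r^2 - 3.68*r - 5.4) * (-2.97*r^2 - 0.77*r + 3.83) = -0.5049*r^4 + 10.7987*r^3 + 19.5227*r^2 - 9.9364*r - 20.682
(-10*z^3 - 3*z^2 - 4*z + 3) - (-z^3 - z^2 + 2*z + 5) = -9*z^3 - 2*z^2 - 6*z - 2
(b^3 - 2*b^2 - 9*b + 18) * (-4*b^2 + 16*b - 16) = -4*b^5 + 24*b^4 - 12*b^3 - 184*b^2 + 432*b - 288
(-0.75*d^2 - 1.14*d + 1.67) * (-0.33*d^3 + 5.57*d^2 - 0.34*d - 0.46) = 0.2475*d^5 - 3.8013*d^4 - 6.6459*d^3 + 10.0345*d^2 - 0.0434*d - 0.7682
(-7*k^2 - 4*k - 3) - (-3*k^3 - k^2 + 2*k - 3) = 3*k^3 - 6*k^2 - 6*k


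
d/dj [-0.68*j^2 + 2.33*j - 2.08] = 2.33 - 1.36*j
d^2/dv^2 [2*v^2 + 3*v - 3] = 4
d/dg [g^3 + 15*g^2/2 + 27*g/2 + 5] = 3*g^2 + 15*g + 27/2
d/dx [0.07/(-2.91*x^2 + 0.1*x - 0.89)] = (0.4074*x - 0.007)/(2.91*x^2 - 0.1*x + 0.89)^2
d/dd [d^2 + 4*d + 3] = 2*d + 4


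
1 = 1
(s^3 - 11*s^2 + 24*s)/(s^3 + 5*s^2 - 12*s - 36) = s*(s - 8)/(s^2 + 8*s + 12)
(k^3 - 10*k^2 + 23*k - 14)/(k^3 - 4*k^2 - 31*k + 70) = (k - 1)/(k + 5)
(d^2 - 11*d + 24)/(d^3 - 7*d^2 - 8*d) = (d - 3)/(d*(d + 1))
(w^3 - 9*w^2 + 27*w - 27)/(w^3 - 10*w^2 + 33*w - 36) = (w - 3)/(w - 4)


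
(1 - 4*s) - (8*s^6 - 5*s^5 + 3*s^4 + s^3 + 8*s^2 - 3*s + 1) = -8*s^6 + 5*s^5 - 3*s^4 - s^3 - 8*s^2 - s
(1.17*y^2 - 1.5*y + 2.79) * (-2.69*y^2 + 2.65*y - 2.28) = -3.1473*y^4 + 7.1355*y^3 - 14.1477*y^2 + 10.8135*y - 6.3612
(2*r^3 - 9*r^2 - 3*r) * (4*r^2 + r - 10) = 8*r^5 - 34*r^4 - 41*r^3 + 87*r^2 + 30*r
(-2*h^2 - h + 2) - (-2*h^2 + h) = 2 - 2*h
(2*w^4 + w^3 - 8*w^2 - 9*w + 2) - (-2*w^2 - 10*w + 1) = 2*w^4 + w^3 - 6*w^2 + w + 1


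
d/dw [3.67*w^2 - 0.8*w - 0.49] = 7.34*w - 0.8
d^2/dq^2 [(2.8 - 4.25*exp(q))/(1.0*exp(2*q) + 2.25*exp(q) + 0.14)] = (-4.25*exp(4*q) + 20.7625*exp(3*q) + 22.47*exp(2*q) + 13.94575*exp(q) - 0.9653)*exp(q)/(1.0*exp(6*q) + 6.75*exp(5*q) + 15.6075*exp(4*q) + 13.280625*exp(3*q) + 2.18505*exp(2*q) + 0.1323*exp(q) + 0.002744)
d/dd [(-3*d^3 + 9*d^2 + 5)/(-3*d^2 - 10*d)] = (9*d^4 + 60*d^3 - 90*d^2 + 30*d + 50)/(d^2*(9*d^2 + 60*d + 100))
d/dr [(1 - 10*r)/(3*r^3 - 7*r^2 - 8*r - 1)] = (60*r^3 - 79*r^2 + 14*r + 18)/(9*r^6 - 42*r^5 + r^4 + 106*r^3 + 78*r^2 + 16*r + 1)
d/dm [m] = 1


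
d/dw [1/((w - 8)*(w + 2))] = 2*(3 - w)/(w^4 - 12*w^3 + 4*w^2 + 192*w + 256)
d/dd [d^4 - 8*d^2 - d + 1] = 4*d^3 - 16*d - 1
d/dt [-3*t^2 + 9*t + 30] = 9 - 6*t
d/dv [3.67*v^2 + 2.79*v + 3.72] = 7.34*v + 2.79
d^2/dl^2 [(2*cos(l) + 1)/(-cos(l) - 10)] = 19*(sin(l)^2 + 10*cos(l) + 1)/(cos(l) + 10)^3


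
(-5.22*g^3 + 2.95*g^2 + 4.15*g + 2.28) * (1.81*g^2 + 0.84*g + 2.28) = -9.4482*g^5 + 0.954700000000001*g^4 - 1.9121*g^3 + 14.3388*g^2 + 11.3772*g + 5.1984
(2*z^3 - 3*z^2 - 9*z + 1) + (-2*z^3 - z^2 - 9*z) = -4*z^2 - 18*z + 1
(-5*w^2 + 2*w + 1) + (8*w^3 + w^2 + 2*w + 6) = 8*w^3 - 4*w^2 + 4*w + 7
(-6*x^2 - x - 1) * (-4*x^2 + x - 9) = 24*x^4 - 2*x^3 + 57*x^2 + 8*x + 9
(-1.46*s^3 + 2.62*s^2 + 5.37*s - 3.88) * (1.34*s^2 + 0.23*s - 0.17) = -1.9564*s^5 + 3.175*s^4 + 8.0466*s^3 - 4.4095*s^2 - 1.8053*s + 0.6596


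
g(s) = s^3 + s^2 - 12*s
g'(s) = 3*s^2 + 2*s - 12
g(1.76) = -12.57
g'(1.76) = 0.81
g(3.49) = 12.81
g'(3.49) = 31.52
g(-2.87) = 19.04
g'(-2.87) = 6.97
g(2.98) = -0.42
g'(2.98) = 20.60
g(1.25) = -11.48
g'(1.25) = -4.81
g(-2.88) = 18.97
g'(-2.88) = 7.12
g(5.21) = 106.04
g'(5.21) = 79.85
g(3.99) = 31.56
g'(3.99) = 43.74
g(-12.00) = -1440.00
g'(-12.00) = 396.00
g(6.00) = 180.00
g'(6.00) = 108.00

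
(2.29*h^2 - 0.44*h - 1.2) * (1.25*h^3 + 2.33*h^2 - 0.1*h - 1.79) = 2.8625*h^5 + 4.7857*h^4 - 2.7542*h^3 - 6.8511*h^2 + 0.9076*h + 2.148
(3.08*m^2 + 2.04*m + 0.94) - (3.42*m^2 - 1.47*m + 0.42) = -0.34*m^2 + 3.51*m + 0.52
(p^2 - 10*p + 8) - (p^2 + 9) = -10*p - 1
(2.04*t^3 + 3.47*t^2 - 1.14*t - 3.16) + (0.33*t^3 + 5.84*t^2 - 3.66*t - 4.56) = 2.37*t^3 + 9.31*t^2 - 4.8*t - 7.72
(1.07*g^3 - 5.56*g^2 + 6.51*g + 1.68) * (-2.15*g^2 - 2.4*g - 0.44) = -2.3005*g^5 + 9.386*g^4 - 1.1233*g^3 - 16.7896*g^2 - 6.8964*g - 0.7392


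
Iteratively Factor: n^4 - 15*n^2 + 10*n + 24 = (n - 2)*(n^3 + 2*n^2 - 11*n - 12) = (n - 3)*(n - 2)*(n^2 + 5*n + 4) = (n - 3)*(n - 2)*(n + 4)*(n + 1)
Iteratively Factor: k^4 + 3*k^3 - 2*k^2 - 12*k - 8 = (k + 2)*(k^3 + k^2 - 4*k - 4) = (k + 2)^2*(k^2 - k - 2) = (k - 2)*(k + 2)^2*(k + 1)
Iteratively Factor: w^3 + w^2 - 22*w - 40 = (w - 5)*(w^2 + 6*w + 8) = (w - 5)*(w + 2)*(w + 4)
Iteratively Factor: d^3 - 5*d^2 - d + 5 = (d + 1)*(d^2 - 6*d + 5) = (d - 1)*(d + 1)*(d - 5)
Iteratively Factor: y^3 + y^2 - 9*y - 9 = (y + 1)*(y^2 - 9) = (y + 1)*(y + 3)*(y - 3)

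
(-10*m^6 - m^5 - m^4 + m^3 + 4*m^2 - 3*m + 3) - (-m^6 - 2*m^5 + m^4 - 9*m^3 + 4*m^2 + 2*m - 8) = -9*m^6 + m^5 - 2*m^4 + 10*m^3 - 5*m + 11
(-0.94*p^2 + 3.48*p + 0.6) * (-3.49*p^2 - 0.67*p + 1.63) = 3.2806*p^4 - 11.5154*p^3 - 5.9578*p^2 + 5.2704*p + 0.978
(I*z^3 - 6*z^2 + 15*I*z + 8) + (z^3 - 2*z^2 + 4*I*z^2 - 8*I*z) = z^3 + I*z^3 - 8*z^2 + 4*I*z^2 + 7*I*z + 8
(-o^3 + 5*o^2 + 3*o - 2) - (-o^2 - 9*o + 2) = -o^3 + 6*o^2 + 12*o - 4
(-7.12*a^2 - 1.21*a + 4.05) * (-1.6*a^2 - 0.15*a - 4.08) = 11.392*a^4 + 3.004*a^3 + 22.7511*a^2 + 4.3293*a - 16.524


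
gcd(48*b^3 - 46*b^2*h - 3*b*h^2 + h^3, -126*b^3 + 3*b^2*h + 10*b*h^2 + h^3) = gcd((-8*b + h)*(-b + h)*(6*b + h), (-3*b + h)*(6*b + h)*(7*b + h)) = 6*b + h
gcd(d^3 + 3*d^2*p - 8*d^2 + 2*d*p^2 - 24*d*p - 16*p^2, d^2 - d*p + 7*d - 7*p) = 1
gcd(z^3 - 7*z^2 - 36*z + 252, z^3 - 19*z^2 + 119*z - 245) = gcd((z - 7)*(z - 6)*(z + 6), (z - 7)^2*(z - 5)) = z - 7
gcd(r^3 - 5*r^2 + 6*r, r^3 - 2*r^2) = r^2 - 2*r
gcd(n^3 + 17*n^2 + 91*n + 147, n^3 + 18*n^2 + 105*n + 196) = n^2 + 14*n + 49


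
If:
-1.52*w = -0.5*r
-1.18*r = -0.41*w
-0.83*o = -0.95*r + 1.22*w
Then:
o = 0.00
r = 0.00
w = 0.00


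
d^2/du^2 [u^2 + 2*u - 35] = 2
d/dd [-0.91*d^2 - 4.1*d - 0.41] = -1.82*d - 4.1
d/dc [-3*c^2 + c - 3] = 1 - 6*c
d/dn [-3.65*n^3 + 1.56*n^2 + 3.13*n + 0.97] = -10.95*n^2 + 3.12*n + 3.13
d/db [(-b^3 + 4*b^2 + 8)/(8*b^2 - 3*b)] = 2*(-4*b^4 + 3*b^3 - 6*b^2 - 64*b + 12)/(b^2*(64*b^2 - 48*b + 9))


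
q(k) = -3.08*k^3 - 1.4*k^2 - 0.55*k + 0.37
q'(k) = -9.24*k^2 - 2.8*k - 0.55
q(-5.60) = 500.44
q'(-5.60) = -274.64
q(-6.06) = 637.73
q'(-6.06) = -322.91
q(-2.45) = 38.61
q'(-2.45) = -49.15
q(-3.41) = 108.09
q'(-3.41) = -98.45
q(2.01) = -31.40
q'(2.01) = -43.51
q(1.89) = -26.46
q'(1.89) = -38.85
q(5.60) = -587.51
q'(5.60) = -306.00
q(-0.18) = 0.44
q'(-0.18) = -0.35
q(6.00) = -718.61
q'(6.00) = -349.99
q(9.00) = -2363.30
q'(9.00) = -774.19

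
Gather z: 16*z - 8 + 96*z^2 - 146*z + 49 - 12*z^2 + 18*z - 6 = 84*z^2 - 112*z + 35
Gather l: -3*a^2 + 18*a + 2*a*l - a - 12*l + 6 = -3*a^2 + 17*a + l*(2*a - 12) + 6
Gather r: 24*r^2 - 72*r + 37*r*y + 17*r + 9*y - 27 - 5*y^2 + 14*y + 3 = 24*r^2 + r*(37*y - 55) - 5*y^2 + 23*y - 24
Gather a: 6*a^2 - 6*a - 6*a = 6*a^2 - 12*a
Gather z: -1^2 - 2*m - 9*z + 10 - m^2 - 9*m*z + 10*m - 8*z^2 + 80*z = -m^2 + 8*m - 8*z^2 + z*(71 - 9*m) + 9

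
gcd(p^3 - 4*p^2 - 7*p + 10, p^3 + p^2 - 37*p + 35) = p^2 - 6*p + 5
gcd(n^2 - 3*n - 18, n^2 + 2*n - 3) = n + 3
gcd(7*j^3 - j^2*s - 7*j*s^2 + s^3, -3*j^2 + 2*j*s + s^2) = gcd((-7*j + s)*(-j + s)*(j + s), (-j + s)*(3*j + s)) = -j + s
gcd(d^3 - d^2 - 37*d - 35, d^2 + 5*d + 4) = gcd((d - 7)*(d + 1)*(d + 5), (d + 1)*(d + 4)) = d + 1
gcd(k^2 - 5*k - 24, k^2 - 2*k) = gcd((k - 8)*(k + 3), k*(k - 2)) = 1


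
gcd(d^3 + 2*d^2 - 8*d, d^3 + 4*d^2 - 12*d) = d^2 - 2*d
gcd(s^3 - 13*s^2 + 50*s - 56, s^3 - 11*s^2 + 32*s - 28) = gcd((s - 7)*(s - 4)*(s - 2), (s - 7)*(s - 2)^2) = s^2 - 9*s + 14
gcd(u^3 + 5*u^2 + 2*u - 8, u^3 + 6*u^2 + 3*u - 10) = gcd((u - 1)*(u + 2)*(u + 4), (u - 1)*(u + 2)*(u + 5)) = u^2 + u - 2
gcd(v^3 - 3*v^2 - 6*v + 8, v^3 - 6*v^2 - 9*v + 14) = v^2 + v - 2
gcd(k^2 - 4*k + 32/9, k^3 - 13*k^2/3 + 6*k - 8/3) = k - 4/3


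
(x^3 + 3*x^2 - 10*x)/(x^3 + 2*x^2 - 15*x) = (x - 2)/(x - 3)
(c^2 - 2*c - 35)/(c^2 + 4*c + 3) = (c^2 - 2*c - 35)/(c^2 + 4*c + 3)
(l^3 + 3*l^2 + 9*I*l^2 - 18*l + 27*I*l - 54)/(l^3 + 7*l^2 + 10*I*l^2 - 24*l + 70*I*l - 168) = (l^2 + 3*l*(1 + I) + 9*I)/(l^2 + l*(7 + 4*I) + 28*I)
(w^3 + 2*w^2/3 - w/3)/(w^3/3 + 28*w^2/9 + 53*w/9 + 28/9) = 3*w*(3*w - 1)/(3*w^2 + 25*w + 28)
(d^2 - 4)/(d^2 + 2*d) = (d - 2)/d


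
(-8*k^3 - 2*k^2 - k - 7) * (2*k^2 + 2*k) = -16*k^5 - 20*k^4 - 6*k^3 - 16*k^2 - 14*k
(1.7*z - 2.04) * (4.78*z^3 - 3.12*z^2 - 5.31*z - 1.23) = 8.126*z^4 - 15.0552*z^3 - 2.6622*z^2 + 8.7414*z + 2.5092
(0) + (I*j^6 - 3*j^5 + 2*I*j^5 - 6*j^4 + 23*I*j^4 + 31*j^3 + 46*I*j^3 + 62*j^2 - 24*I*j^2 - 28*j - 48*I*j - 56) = I*j^6 - 3*j^5 + 2*I*j^5 - 6*j^4 + 23*I*j^4 + 31*j^3 + 46*I*j^3 + 62*j^2 - 24*I*j^2 - 28*j - 48*I*j - 56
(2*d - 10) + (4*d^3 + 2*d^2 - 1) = 4*d^3 + 2*d^2 + 2*d - 11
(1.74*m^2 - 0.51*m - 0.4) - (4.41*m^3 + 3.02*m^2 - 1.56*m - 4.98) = -4.41*m^3 - 1.28*m^2 + 1.05*m + 4.58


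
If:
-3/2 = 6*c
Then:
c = -1/4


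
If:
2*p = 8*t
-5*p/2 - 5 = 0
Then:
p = -2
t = -1/2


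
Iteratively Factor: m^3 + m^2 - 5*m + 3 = (m + 3)*(m^2 - 2*m + 1) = (m - 1)*(m + 3)*(m - 1)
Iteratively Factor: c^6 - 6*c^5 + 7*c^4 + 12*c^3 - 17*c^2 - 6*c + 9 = (c + 1)*(c^5 - 7*c^4 + 14*c^3 - 2*c^2 - 15*c + 9) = (c + 1)^2*(c^4 - 8*c^3 + 22*c^2 - 24*c + 9) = (c - 3)*(c + 1)^2*(c^3 - 5*c^2 + 7*c - 3) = (c - 3)^2*(c + 1)^2*(c^2 - 2*c + 1) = (c - 3)^2*(c - 1)*(c + 1)^2*(c - 1)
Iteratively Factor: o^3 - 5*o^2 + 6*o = (o - 3)*(o^2 - 2*o) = (o - 3)*(o - 2)*(o)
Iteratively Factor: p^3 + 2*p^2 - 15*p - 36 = (p - 4)*(p^2 + 6*p + 9) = (p - 4)*(p + 3)*(p + 3)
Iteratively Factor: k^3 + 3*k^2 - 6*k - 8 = (k + 1)*(k^2 + 2*k - 8) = (k + 1)*(k + 4)*(k - 2)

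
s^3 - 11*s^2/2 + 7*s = s*(s - 7/2)*(s - 2)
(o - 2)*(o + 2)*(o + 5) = o^3 + 5*o^2 - 4*o - 20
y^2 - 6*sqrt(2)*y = y*(y - 6*sqrt(2))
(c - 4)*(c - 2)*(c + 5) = c^3 - c^2 - 22*c + 40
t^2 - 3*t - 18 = (t - 6)*(t + 3)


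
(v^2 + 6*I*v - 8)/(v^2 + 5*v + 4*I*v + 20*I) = (v + 2*I)/(v + 5)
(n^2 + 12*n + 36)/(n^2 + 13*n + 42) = (n + 6)/(n + 7)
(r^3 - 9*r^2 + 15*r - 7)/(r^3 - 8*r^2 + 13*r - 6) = (r - 7)/(r - 6)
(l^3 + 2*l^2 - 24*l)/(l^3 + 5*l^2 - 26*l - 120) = l*(l - 4)/(l^2 - l - 20)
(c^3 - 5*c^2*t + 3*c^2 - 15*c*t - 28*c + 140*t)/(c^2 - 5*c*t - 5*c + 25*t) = (c^2 + 3*c - 28)/(c - 5)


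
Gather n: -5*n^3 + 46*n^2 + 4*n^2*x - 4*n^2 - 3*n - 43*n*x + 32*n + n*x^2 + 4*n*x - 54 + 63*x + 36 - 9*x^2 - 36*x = -5*n^3 + n^2*(4*x + 42) + n*(x^2 - 39*x + 29) - 9*x^2 + 27*x - 18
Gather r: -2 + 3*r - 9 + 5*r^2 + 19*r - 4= 5*r^2 + 22*r - 15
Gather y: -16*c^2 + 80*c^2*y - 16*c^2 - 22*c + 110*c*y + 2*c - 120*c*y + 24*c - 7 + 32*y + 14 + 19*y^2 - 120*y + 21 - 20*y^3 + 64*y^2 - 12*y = -32*c^2 + 4*c - 20*y^3 + 83*y^2 + y*(80*c^2 - 10*c - 100) + 28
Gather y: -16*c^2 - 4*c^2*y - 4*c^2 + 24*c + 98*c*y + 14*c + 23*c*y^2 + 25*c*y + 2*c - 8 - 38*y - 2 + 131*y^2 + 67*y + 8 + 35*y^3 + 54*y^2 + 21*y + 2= -20*c^2 + 40*c + 35*y^3 + y^2*(23*c + 185) + y*(-4*c^2 + 123*c + 50)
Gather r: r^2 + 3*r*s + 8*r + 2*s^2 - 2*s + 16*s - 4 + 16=r^2 + r*(3*s + 8) + 2*s^2 + 14*s + 12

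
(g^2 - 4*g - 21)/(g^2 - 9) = (g - 7)/(g - 3)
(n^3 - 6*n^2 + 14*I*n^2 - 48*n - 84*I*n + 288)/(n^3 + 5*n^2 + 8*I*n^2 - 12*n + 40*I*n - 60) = (n^2 + n*(-6 + 8*I) - 48*I)/(n^2 + n*(5 + 2*I) + 10*I)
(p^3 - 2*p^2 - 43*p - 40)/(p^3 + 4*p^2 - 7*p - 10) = (p - 8)/(p - 2)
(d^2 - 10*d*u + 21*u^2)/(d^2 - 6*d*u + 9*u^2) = (-d + 7*u)/(-d + 3*u)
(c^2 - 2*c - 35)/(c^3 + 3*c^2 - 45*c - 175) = 1/(c + 5)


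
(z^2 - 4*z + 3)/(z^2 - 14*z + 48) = (z^2 - 4*z + 3)/(z^2 - 14*z + 48)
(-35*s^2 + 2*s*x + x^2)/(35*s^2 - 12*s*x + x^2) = (7*s + x)/(-7*s + x)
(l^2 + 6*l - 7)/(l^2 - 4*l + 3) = (l + 7)/(l - 3)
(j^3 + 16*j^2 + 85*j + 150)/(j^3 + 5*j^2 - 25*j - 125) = (j + 6)/(j - 5)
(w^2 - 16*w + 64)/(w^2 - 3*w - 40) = (w - 8)/(w + 5)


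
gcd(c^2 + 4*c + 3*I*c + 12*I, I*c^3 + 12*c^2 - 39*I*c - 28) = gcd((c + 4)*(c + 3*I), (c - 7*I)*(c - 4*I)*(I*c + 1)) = 1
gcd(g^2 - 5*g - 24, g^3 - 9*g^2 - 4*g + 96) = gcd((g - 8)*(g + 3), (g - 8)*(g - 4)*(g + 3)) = g^2 - 5*g - 24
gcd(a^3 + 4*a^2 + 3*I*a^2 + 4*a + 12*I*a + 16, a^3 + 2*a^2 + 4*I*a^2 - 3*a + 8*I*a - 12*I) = a + 4*I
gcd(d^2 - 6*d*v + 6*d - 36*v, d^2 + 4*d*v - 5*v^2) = 1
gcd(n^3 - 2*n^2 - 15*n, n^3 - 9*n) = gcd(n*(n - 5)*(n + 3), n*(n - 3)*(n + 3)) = n^2 + 3*n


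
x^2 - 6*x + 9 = (x - 3)^2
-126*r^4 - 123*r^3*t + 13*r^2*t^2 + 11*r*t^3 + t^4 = (-3*r + t)*(r + t)*(6*r + t)*(7*r + t)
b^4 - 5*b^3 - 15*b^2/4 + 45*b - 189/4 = (b - 7/2)*(b - 3)*(b - 3/2)*(b + 3)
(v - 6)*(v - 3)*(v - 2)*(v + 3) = v^4 - 8*v^3 + 3*v^2 + 72*v - 108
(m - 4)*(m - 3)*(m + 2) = m^3 - 5*m^2 - 2*m + 24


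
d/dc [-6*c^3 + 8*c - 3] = 8 - 18*c^2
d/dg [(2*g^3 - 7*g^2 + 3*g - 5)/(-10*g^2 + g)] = (-20*g^4 + 4*g^3 + 23*g^2 - 100*g + 5)/(g^2*(100*g^2 - 20*g + 1))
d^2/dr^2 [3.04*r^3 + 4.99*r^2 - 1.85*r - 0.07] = 18.24*r + 9.98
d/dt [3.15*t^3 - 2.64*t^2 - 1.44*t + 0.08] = 9.45*t^2 - 5.28*t - 1.44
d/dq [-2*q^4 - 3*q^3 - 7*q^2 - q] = -8*q^3 - 9*q^2 - 14*q - 1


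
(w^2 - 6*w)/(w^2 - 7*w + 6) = w/(w - 1)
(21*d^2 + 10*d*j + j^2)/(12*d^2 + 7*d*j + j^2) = (7*d + j)/(4*d + j)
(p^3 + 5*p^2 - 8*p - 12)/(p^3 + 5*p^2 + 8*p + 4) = (p^2 + 4*p - 12)/(p^2 + 4*p + 4)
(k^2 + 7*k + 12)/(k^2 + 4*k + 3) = (k + 4)/(k + 1)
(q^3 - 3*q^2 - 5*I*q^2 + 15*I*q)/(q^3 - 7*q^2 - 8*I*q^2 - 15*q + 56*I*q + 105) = q*(q - 3)/(q^2 - q*(7 + 3*I) + 21*I)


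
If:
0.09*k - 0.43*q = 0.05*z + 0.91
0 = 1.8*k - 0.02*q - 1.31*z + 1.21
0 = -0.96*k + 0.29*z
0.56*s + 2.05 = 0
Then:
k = 0.49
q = -2.20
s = -3.66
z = 1.64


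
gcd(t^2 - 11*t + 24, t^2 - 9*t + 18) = t - 3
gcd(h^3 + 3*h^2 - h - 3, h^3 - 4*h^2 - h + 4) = h^2 - 1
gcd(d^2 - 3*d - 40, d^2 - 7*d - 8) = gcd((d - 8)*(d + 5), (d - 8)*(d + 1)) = d - 8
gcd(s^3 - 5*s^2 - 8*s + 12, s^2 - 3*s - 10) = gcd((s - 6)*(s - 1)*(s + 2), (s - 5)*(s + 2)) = s + 2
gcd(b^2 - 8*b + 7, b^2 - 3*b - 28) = b - 7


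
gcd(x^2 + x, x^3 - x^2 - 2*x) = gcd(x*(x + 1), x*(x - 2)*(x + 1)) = x^2 + x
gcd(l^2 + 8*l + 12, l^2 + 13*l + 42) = l + 6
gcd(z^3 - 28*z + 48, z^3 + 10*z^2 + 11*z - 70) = z - 2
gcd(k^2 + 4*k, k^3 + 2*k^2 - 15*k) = k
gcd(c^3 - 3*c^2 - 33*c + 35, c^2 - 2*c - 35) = c^2 - 2*c - 35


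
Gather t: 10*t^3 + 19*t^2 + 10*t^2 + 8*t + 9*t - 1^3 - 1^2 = 10*t^3 + 29*t^2 + 17*t - 2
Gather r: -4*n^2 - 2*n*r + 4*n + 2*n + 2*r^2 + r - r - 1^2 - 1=-4*n^2 - 2*n*r + 6*n + 2*r^2 - 2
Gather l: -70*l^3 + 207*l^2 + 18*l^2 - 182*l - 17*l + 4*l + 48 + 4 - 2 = -70*l^3 + 225*l^2 - 195*l + 50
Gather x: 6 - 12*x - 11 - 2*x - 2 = -14*x - 7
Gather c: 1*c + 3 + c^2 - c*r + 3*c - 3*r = c^2 + c*(4 - r) - 3*r + 3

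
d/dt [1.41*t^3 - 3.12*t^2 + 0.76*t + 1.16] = 4.23*t^2 - 6.24*t + 0.76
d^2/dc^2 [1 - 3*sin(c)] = 3*sin(c)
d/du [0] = 0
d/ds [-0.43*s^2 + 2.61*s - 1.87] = 2.61 - 0.86*s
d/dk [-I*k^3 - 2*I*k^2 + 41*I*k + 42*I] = I*(-3*k^2 - 4*k + 41)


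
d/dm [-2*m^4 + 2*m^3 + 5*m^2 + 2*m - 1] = -8*m^3 + 6*m^2 + 10*m + 2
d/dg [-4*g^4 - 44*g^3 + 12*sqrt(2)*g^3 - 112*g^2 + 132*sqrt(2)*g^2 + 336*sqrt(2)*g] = -16*g^3 - 132*g^2 + 36*sqrt(2)*g^2 - 224*g + 264*sqrt(2)*g + 336*sqrt(2)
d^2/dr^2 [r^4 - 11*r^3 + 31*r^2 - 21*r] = 12*r^2 - 66*r + 62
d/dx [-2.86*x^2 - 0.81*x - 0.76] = -5.72*x - 0.81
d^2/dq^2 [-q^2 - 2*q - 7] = -2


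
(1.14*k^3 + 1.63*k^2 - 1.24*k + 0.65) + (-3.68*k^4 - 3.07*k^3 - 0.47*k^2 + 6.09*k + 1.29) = -3.68*k^4 - 1.93*k^3 + 1.16*k^2 + 4.85*k + 1.94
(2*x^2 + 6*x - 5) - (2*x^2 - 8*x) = 14*x - 5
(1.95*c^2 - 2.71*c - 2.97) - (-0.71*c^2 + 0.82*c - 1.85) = 2.66*c^2 - 3.53*c - 1.12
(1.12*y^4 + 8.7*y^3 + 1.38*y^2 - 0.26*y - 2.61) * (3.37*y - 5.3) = 3.7744*y^5 + 23.383*y^4 - 41.4594*y^3 - 8.1902*y^2 - 7.4177*y + 13.833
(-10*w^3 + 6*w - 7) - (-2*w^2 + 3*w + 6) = -10*w^3 + 2*w^2 + 3*w - 13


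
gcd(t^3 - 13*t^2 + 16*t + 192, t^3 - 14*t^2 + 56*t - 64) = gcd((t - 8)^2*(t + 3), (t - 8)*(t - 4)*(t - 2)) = t - 8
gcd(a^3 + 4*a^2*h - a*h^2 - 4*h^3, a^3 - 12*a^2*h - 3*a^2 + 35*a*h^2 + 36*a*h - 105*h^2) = 1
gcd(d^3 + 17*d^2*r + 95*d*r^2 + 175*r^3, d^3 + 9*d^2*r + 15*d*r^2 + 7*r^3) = d + 7*r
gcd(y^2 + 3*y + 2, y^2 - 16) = 1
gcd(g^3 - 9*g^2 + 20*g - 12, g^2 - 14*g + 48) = g - 6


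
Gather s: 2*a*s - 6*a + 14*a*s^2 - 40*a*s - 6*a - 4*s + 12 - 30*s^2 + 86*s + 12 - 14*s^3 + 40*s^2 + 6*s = -12*a - 14*s^3 + s^2*(14*a + 10) + s*(88 - 38*a) + 24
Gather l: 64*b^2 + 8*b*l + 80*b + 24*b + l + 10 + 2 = 64*b^2 + 104*b + l*(8*b + 1) + 12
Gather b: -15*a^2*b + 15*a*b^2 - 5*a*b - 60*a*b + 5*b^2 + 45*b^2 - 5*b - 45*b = b^2*(15*a + 50) + b*(-15*a^2 - 65*a - 50)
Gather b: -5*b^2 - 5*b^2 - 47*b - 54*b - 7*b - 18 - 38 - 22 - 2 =-10*b^2 - 108*b - 80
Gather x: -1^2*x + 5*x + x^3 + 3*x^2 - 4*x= x^3 + 3*x^2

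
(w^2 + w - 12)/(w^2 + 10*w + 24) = (w - 3)/(w + 6)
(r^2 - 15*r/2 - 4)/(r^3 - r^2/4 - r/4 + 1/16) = 8*(r - 8)/(8*r^2 - 6*r + 1)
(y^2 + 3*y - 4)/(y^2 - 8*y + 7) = (y + 4)/(y - 7)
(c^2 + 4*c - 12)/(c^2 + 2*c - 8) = (c + 6)/(c + 4)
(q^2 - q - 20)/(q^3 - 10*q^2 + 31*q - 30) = (q + 4)/(q^2 - 5*q + 6)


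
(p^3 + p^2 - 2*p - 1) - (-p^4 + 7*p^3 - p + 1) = p^4 - 6*p^3 + p^2 - p - 2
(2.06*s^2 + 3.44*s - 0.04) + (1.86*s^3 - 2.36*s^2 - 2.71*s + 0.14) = 1.86*s^3 - 0.3*s^2 + 0.73*s + 0.1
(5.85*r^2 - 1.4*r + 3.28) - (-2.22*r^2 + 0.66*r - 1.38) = 8.07*r^2 - 2.06*r + 4.66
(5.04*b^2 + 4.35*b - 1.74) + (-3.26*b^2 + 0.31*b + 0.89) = 1.78*b^2 + 4.66*b - 0.85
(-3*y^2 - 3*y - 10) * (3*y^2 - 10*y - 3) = -9*y^4 + 21*y^3 + 9*y^2 + 109*y + 30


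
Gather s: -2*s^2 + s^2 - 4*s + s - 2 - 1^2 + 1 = -s^2 - 3*s - 2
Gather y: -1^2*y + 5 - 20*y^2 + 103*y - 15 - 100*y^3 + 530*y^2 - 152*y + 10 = -100*y^3 + 510*y^2 - 50*y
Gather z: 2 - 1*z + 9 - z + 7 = 18 - 2*z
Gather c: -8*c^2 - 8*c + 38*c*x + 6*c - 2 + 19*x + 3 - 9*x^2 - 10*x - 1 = -8*c^2 + c*(38*x - 2) - 9*x^2 + 9*x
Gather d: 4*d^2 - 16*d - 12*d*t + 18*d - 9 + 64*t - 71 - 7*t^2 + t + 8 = 4*d^2 + d*(2 - 12*t) - 7*t^2 + 65*t - 72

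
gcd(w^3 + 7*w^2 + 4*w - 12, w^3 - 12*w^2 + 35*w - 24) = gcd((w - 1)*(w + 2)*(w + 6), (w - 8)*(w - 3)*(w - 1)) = w - 1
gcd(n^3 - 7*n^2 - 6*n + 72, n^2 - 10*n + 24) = n^2 - 10*n + 24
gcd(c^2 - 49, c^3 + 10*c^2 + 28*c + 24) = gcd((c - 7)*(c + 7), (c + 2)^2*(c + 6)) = 1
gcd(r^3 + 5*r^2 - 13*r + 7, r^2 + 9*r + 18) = 1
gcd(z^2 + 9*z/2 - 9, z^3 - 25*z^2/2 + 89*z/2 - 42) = z - 3/2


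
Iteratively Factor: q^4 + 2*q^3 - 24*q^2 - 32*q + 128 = (q - 4)*(q^3 + 6*q^2 - 32) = (q - 4)*(q + 4)*(q^2 + 2*q - 8) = (q - 4)*(q + 4)^2*(q - 2)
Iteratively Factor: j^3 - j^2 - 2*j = (j - 2)*(j^2 + j) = j*(j - 2)*(j + 1)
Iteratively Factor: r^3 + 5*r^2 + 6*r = (r + 2)*(r^2 + 3*r) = (r + 2)*(r + 3)*(r)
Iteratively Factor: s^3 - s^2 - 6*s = (s + 2)*(s^2 - 3*s) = (s - 3)*(s + 2)*(s)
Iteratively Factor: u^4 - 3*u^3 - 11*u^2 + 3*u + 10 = (u + 2)*(u^3 - 5*u^2 - u + 5) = (u - 1)*(u + 2)*(u^2 - 4*u - 5) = (u - 1)*(u + 1)*(u + 2)*(u - 5)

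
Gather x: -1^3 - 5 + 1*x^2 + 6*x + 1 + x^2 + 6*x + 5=2*x^2 + 12*x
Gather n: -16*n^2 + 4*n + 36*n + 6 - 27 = -16*n^2 + 40*n - 21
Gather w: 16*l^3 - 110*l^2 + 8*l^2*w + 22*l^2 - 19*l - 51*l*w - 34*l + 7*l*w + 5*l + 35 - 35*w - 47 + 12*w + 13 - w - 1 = 16*l^3 - 88*l^2 - 48*l + w*(8*l^2 - 44*l - 24)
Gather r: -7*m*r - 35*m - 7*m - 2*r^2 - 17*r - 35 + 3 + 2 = -42*m - 2*r^2 + r*(-7*m - 17) - 30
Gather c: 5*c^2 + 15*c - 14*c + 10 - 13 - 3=5*c^2 + c - 6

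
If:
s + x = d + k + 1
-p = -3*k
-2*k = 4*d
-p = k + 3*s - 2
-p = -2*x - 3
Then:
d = 11/4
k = -11/2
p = -33/2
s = 8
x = -39/4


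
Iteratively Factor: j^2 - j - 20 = (j - 5)*(j + 4)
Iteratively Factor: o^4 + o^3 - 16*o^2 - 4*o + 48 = (o - 2)*(o^3 + 3*o^2 - 10*o - 24) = (o - 3)*(o - 2)*(o^2 + 6*o + 8) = (o - 3)*(o - 2)*(o + 2)*(o + 4)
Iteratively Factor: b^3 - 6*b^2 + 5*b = (b - 1)*(b^2 - 5*b) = (b - 5)*(b - 1)*(b)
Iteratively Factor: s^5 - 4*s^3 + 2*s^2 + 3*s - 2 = (s - 1)*(s^4 + s^3 - 3*s^2 - s + 2) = (s - 1)^2*(s^3 + 2*s^2 - s - 2) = (s - 1)^2*(s + 1)*(s^2 + s - 2) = (s - 1)^3*(s + 1)*(s + 2)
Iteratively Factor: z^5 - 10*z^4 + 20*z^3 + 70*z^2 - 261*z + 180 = (z - 5)*(z^4 - 5*z^3 - 5*z^2 + 45*z - 36) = (z - 5)*(z - 4)*(z^3 - z^2 - 9*z + 9) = (z - 5)*(z - 4)*(z - 3)*(z^2 + 2*z - 3) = (z - 5)*(z - 4)*(z - 3)*(z - 1)*(z + 3)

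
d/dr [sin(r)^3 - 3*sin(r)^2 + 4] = 3*(sin(r) - 2)*sin(r)*cos(r)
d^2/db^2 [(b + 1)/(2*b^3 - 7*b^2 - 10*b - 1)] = 2*(12*b^2 - 54*b + 83)/(8*b^6 - 108*b^5 + 474*b^4 - 621*b^3 - 237*b^2 - 27*b - 1)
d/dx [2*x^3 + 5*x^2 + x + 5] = 6*x^2 + 10*x + 1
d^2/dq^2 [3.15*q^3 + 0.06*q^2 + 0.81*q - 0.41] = 18.9*q + 0.12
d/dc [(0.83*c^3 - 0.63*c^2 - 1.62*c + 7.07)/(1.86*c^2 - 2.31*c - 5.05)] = (1.5438*c^4 - 3.8346*c^3 - 8.106*c^2 - 19.9374*c + 24.5127)/(3.4596*c^4 - 8.5932*c^3 - 13.4499*c^2 + 23.331*c + 25.5025)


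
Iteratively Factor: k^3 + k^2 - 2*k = (k + 2)*(k^2 - k) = k*(k + 2)*(k - 1)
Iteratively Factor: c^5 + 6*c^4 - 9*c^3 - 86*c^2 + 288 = (c + 4)*(c^4 + 2*c^3 - 17*c^2 - 18*c + 72) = (c - 2)*(c + 4)*(c^3 + 4*c^2 - 9*c - 36) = (c - 3)*(c - 2)*(c + 4)*(c^2 + 7*c + 12) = (c - 3)*(c - 2)*(c + 4)^2*(c + 3)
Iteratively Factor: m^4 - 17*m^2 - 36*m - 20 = (m + 1)*(m^3 - m^2 - 16*m - 20) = (m + 1)*(m + 2)*(m^2 - 3*m - 10) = (m - 5)*(m + 1)*(m + 2)*(m + 2)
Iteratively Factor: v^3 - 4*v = (v - 2)*(v^2 + 2*v) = v*(v - 2)*(v + 2)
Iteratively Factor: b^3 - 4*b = (b - 2)*(b^2 + 2*b) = (b - 2)*(b + 2)*(b)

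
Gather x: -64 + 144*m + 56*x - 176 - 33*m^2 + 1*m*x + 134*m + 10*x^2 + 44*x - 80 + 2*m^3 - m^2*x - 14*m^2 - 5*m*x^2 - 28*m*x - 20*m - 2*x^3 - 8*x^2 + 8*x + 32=2*m^3 - 47*m^2 + 258*m - 2*x^3 + x^2*(2 - 5*m) + x*(-m^2 - 27*m + 108) - 288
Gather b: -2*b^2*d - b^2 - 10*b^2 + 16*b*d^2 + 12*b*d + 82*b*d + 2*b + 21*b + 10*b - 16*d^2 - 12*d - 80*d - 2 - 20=b^2*(-2*d - 11) + b*(16*d^2 + 94*d + 33) - 16*d^2 - 92*d - 22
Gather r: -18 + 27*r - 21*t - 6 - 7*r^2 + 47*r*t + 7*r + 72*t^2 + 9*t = -7*r^2 + r*(47*t + 34) + 72*t^2 - 12*t - 24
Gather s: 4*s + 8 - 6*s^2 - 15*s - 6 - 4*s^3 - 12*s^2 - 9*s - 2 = -4*s^3 - 18*s^2 - 20*s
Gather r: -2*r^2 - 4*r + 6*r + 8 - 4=-2*r^2 + 2*r + 4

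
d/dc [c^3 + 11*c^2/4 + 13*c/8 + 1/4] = 3*c^2 + 11*c/2 + 13/8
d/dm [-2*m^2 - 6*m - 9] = -4*m - 6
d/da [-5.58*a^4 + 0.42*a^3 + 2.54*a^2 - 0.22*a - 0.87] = -22.32*a^3 + 1.26*a^2 + 5.08*a - 0.22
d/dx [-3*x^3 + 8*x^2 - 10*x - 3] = -9*x^2 + 16*x - 10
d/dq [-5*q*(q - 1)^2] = 5*(1 - 3*q)*(q - 1)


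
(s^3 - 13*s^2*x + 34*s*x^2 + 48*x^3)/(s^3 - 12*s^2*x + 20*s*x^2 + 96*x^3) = (s + x)/(s + 2*x)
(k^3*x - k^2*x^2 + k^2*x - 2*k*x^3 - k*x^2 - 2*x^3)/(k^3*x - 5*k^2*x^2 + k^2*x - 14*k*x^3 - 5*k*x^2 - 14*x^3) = (-k^2 + k*x + 2*x^2)/(-k^2 + 5*k*x + 14*x^2)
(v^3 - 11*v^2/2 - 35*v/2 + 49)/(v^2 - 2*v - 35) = (v^2 + 3*v/2 - 7)/(v + 5)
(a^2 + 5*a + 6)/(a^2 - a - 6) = (a + 3)/(a - 3)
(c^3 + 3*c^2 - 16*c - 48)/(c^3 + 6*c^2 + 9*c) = (c^2 - 16)/(c*(c + 3))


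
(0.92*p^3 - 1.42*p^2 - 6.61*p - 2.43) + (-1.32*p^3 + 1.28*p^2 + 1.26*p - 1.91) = -0.4*p^3 - 0.14*p^2 - 5.35*p - 4.34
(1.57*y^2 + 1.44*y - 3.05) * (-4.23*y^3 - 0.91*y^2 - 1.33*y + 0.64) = -6.6411*y^5 - 7.5199*y^4 + 9.503*y^3 + 1.8651*y^2 + 4.9781*y - 1.952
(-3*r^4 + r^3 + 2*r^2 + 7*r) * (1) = -3*r^4 + r^3 + 2*r^2 + 7*r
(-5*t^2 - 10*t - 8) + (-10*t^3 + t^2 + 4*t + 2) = -10*t^3 - 4*t^2 - 6*t - 6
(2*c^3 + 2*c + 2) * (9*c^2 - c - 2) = 18*c^5 - 2*c^4 + 14*c^3 + 16*c^2 - 6*c - 4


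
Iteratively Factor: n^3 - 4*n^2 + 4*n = (n - 2)*(n^2 - 2*n) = n*(n - 2)*(n - 2)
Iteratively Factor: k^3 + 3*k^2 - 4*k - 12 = (k + 3)*(k^2 - 4) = (k - 2)*(k + 3)*(k + 2)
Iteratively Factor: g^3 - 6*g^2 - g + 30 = (g + 2)*(g^2 - 8*g + 15) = (g - 3)*(g + 2)*(g - 5)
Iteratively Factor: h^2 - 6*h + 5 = (h - 1)*(h - 5)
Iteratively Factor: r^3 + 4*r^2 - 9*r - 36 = (r - 3)*(r^2 + 7*r + 12) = (r - 3)*(r + 3)*(r + 4)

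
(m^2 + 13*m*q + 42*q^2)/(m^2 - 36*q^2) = (-m - 7*q)/(-m + 6*q)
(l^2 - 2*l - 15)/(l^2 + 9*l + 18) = (l - 5)/(l + 6)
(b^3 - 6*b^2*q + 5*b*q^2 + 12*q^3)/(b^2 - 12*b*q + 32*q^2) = (-b^2 + 2*b*q + 3*q^2)/(-b + 8*q)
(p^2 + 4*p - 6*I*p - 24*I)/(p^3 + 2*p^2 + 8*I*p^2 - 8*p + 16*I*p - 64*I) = (p - 6*I)/(p^2 + p*(-2 + 8*I) - 16*I)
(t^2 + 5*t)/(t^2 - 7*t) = (t + 5)/(t - 7)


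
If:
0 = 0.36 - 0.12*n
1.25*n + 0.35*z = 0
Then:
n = 3.00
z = -10.71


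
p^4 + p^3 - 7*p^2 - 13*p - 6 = (p - 3)*(p + 1)^2*(p + 2)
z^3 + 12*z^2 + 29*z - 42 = (z - 1)*(z + 6)*(z + 7)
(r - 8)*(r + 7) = r^2 - r - 56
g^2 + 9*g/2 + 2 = (g + 1/2)*(g + 4)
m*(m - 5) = m^2 - 5*m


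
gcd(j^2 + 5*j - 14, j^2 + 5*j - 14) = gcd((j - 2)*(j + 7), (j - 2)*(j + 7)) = j^2 + 5*j - 14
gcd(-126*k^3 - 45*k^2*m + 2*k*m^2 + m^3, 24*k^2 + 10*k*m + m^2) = 6*k + m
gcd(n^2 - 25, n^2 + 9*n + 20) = n + 5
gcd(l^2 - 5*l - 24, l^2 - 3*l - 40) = l - 8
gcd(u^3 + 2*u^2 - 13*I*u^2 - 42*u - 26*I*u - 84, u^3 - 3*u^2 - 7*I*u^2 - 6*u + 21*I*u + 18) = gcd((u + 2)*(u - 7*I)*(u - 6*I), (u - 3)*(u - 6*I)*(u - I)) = u - 6*I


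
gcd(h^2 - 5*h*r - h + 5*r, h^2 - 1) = h - 1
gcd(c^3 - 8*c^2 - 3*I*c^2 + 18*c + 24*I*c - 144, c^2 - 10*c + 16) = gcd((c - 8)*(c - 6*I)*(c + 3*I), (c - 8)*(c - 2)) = c - 8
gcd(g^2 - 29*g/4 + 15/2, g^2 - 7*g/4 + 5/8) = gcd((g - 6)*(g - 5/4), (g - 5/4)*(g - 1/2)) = g - 5/4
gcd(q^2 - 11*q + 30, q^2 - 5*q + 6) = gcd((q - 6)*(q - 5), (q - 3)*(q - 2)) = 1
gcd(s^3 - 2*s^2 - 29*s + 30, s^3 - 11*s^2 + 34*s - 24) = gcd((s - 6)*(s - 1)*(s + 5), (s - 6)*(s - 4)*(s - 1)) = s^2 - 7*s + 6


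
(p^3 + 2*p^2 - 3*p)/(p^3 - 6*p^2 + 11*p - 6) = p*(p + 3)/(p^2 - 5*p + 6)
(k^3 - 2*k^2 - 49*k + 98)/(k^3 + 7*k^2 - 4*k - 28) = (k - 7)/(k + 2)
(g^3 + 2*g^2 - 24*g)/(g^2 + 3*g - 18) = g*(g - 4)/(g - 3)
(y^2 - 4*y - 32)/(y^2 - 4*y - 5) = (-y^2 + 4*y + 32)/(-y^2 + 4*y + 5)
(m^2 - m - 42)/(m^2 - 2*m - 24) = (-m^2 + m + 42)/(-m^2 + 2*m + 24)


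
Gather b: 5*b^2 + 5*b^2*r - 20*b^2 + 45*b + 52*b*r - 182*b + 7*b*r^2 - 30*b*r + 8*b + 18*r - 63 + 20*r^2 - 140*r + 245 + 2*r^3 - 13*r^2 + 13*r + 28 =b^2*(5*r - 15) + b*(7*r^2 + 22*r - 129) + 2*r^3 + 7*r^2 - 109*r + 210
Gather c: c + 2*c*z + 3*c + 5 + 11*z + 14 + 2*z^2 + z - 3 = c*(2*z + 4) + 2*z^2 + 12*z + 16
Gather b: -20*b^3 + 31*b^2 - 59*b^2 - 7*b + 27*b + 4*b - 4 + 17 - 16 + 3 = -20*b^3 - 28*b^2 + 24*b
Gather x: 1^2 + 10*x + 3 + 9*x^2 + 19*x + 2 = 9*x^2 + 29*x + 6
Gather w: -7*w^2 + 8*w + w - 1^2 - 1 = -7*w^2 + 9*w - 2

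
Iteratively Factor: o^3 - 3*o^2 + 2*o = (o - 1)*(o^2 - 2*o) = (o - 2)*(o - 1)*(o)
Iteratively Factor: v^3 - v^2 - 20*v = (v + 4)*(v^2 - 5*v) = (v - 5)*(v + 4)*(v)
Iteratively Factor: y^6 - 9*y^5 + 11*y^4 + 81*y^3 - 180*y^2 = (y)*(y^5 - 9*y^4 + 11*y^3 + 81*y^2 - 180*y) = y*(y - 3)*(y^4 - 6*y^3 - 7*y^2 + 60*y) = y*(y - 4)*(y - 3)*(y^3 - 2*y^2 - 15*y) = y*(y - 4)*(y - 3)*(y + 3)*(y^2 - 5*y) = y^2*(y - 4)*(y - 3)*(y + 3)*(y - 5)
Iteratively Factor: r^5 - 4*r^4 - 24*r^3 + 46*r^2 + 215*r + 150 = (r + 3)*(r^4 - 7*r^3 - 3*r^2 + 55*r + 50) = (r - 5)*(r + 3)*(r^3 - 2*r^2 - 13*r - 10) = (r - 5)^2*(r + 3)*(r^2 + 3*r + 2) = (r - 5)^2*(r + 2)*(r + 3)*(r + 1)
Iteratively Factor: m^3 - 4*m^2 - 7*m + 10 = (m - 5)*(m^2 + m - 2) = (m - 5)*(m - 1)*(m + 2)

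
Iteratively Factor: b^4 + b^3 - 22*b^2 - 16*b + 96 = (b + 3)*(b^3 - 2*b^2 - 16*b + 32) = (b + 3)*(b + 4)*(b^2 - 6*b + 8) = (b - 4)*(b + 3)*(b + 4)*(b - 2)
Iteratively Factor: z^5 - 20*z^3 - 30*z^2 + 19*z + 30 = (z - 1)*(z^4 + z^3 - 19*z^2 - 49*z - 30) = (z - 1)*(z + 3)*(z^3 - 2*z^2 - 13*z - 10) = (z - 5)*(z - 1)*(z + 3)*(z^2 + 3*z + 2) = (z - 5)*(z - 1)*(z + 1)*(z + 3)*(z + 2)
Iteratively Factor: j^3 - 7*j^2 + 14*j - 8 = (j - 4)*(j^2 - 3*j + 2) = (j - 4)*(j - 2)*(j - 1)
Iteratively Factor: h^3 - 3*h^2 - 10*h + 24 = (h + 3)*(h^2 - 6*h + 8) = (h - 4)*(h + 3)*(h - 2)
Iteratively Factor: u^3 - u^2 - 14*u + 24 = (u - 2)*(u^2 + u - 12) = (u - 3)*(u - 2)*(u + 4)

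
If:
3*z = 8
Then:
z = 8/3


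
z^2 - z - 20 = (z - 5)*(z + 4)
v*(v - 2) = v^2 - 2*v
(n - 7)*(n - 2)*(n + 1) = n^3 - 8*n^2 + 5*n + 14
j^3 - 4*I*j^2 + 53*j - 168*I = (j - 8*I)*(j - 3*I)*(j + 7*I)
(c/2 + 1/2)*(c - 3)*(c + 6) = c^3/2 + 2*c^2 - 15*c/2 - 9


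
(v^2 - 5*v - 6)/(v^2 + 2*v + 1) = (v - 6)/(v + 1)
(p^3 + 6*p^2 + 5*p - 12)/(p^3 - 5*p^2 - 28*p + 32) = (p + 3)/(p - 8)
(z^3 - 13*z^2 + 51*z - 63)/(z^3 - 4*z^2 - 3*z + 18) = (z - 7)/(z + 2)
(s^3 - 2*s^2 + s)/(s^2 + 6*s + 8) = s*(s^2 - 2*s + 1)/(s^2 + 6*s + 8)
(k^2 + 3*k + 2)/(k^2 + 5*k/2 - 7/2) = 2*(k^2 + 3*k + 2)/(2*k^2 + 5*k - 7)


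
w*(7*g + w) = 7*g*w + w^2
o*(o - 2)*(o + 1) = o^3 - o^2 - 2*o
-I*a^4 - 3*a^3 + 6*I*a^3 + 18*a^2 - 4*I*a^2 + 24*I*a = a*(a - 6)*(a - 4*I)*(-I*a + 1)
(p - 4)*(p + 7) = p^2 + 3*p - 28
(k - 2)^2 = k^2 - 4*k + 4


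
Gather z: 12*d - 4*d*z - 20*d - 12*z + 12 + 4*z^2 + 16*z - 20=-8*d + 4*z^2 + z*(4 - 4*d) - 8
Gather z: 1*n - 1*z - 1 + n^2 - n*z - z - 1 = n^2 + n + z*(-n - 2) - 2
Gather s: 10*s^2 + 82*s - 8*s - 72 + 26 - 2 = 10*s^2 + 74*s - 48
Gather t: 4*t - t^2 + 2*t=-t^2 + 6*t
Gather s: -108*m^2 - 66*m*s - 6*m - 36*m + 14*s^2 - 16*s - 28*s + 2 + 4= -108*m^2 - 42*m + 14*s^2 + s*(-66*m - 44) + 6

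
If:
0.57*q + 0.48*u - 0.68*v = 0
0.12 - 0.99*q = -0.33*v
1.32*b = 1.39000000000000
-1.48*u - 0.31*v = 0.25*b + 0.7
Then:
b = 1.05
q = -0.02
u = -0.56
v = -0.41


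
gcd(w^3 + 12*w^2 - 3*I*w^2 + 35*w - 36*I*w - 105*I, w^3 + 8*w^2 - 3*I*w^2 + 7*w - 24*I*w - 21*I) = w^2 + w*(7 - 3*I) - 21*I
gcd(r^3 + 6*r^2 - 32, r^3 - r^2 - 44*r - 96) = r + 4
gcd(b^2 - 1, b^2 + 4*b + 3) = b + 1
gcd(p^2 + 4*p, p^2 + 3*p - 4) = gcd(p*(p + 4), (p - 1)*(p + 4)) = p + 4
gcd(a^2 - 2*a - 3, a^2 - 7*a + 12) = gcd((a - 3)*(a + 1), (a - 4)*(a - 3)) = a - 3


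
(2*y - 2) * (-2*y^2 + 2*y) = -4*y^3 + 8*y^2 - 4*y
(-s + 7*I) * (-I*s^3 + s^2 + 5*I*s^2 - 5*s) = I*s^4 + 6*s^3 - 5*I*s^3 - 30*s^2 + 7*I*s^2 - 35*I*s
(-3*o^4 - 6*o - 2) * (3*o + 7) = -9*o^5 - 21*o^4 - 18*o^2 - 48*o - 14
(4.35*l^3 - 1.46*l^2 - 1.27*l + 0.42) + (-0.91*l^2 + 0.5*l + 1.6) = 4.35*l^3 - 2.37*l^2 - 0.77*l + 2.02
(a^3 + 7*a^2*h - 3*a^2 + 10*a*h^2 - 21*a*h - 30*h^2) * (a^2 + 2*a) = a^5 + 7*a^4*h - a^4 + 10*a^3*h^2 - 7*a^3*h - 6*a^3 - 10*a^2*h^2 - 42*a^2*h - 60*a*h^2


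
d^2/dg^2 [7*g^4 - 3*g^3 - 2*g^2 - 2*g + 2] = 84*g^2 - 18*g - 4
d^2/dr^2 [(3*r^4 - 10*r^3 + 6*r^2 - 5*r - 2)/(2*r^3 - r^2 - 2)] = 2*(7*r^6 - 24*r^5 - 240*r^4 + 215*r^3 - 90*r^2 - 114*r + 28)/(8*r^9 - 12*r^8 + 6*r^7 - 25*r^6 + 24*r^5 - 6*r^4 + 24*r^3 - 12*r^2 - 8)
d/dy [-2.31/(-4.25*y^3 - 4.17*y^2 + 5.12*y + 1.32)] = (-29.4525*y^2 - 19.2654*y + 11.8272)/(4.25*y^3 + 4.17*y^2 - 5.12*y - 1.32)^2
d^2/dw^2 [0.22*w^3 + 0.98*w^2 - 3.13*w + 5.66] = 1.32*w + 1.96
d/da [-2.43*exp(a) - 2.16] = -2.43*exp(a)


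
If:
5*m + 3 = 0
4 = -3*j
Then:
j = -4/3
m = -3/5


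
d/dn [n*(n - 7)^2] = (n - 7)*(3*n - 7)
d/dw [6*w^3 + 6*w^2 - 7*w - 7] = 18*w^2 + 12*w - 7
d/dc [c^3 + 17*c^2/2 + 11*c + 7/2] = 3*c^2 + 17*c + 11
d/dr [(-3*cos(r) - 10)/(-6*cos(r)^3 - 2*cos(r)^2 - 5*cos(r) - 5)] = 4*(36*cos(r)^3 + 186*cos(r)^2 + 40*cos(r) + 35)*sin(r)/(-4*sin(r)^2 + 19*cos(r) + 3*cos(3*r) + 14)^2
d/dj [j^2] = 2*j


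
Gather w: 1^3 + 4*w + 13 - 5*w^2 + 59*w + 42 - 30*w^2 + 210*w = -35*w^2 + 273*w + 56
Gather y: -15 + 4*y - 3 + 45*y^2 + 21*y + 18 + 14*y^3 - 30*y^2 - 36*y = 14*y^3 + 15*y^2 - 11*y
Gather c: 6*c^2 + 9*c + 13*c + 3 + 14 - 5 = 6*c^2 + 22*c + 12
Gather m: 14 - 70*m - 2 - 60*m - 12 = -130*m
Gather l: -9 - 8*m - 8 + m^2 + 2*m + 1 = m^2 - 6*m - 16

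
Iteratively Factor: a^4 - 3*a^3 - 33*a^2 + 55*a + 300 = (a + 4)*(a^3 - 7*a^2 - 5*a + 75) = (a + 3)*(a + 4)*(a^2 - 10*a + 25) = (a - 5)*(a + 3)*(a + 4)*(a - 5)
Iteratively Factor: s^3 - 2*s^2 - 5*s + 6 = (s - 3)*(s^2 + s - 2) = (s - 3)*(s - 1)*(s + 2)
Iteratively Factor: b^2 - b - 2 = (b + 1)*(b - 2)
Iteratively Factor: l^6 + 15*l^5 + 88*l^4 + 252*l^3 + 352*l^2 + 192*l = (l + 2)*(l^5 + 13*l^4 + 62*l^3 + 128*l^2 + 96*l) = (l + 2)^2*(l^4 + 11*l^3 + 40*l^2 + 48*l) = (l + 2)^2*(l + 4)*(l^3 + 7*l^2 + 12*l) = (l + 2)^2*(l + 4)^2*(l^2 + 3*l) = (l + 2)^2*(l + 3)*(l + 4)^2*(l)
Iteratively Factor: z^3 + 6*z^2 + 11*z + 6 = (z + 3)*(z^2 + 3*z + 2) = (z + 2)*(z + 3)*(z + 1)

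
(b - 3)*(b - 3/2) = b^2 - 9*b/2 + 9/2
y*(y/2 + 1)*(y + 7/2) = y^3/2 + 11*y^2/4 + 7*y/2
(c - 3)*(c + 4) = c^2 + c - 12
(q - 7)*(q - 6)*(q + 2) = q^3 - 11*q^2 + 16*q + 84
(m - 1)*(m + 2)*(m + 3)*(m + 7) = m^4 + 11*m^3 + 29*m^2 + m - 42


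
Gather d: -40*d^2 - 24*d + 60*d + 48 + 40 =-40*d^2 + 36*d + 88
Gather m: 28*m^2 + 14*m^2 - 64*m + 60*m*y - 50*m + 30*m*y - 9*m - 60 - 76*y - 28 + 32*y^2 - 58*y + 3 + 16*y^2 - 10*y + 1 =42*m^2 + m*(90*y - 123) + 48*y^2 - 144*y - 84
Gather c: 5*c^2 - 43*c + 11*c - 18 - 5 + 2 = 5*c^2 - 32*c - 21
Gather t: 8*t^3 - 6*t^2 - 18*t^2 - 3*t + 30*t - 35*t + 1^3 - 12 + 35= 8*t^3 - 24*t^2 - 8*t + 24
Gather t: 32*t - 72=32*t - 72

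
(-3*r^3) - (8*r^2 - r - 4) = -3*r^3 - 8*r^2 + r + 4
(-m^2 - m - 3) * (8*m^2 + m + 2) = -8*m^4 - 9*m^3 - 27*m^2 - 5*m - 6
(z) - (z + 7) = -7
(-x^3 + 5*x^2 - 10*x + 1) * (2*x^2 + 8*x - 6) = -2*x^5 + 2*x^4 + 26*x^3 - 108*x^2 + 68*x - 6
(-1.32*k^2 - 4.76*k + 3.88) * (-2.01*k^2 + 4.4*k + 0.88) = 2.6532*k^4 + 3.7596*k^3 - 29.9044*k^2 + 12.8832*k + 3.4144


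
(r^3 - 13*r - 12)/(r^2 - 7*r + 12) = (r^2 + 4*r + 3)/(r - 3)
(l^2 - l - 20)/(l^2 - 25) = (l + 4)/(l + 5)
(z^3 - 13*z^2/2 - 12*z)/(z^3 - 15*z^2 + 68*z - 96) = z*(2*z + 3)/(2*(z^2 - 7*z + 12))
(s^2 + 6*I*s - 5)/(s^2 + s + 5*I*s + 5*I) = (s + I)/(s + 1)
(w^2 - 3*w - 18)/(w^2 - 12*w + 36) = (w + 3)/(w - 6)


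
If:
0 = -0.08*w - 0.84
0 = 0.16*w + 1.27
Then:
No Solution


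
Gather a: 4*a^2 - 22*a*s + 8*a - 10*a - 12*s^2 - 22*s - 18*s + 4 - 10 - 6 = 4*a^2 + a*(-22*s - 2) - 12*s^2 - 40*s - 12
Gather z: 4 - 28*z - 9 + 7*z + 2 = -21*z - 3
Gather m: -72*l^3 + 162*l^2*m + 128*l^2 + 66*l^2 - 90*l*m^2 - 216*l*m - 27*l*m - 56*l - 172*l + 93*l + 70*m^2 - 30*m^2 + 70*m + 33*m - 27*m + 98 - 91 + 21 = -72*l^3 + 194*l^2 - 135*l + m^2*(40 - 90*l) + m*(162*l^2 - 243*l + 76) + 28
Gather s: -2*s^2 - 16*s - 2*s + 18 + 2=-2*s^2 - 18*s + 20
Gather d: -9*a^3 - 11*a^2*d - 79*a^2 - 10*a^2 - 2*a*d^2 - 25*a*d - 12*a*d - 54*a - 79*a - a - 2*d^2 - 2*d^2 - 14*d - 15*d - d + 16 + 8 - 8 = -9*a^3 - 89*a^2 - 134*a + d^2*(-2*a - 4) + d*(-11*a^2 - 37*a - 30) + 16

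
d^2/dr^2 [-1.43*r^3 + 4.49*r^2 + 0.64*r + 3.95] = 8.98 - 8.58*r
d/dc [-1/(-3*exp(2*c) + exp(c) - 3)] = (1 - 6*exp(c))*exp(c)/(3*exp(2*c) - exp(c) + 3)^2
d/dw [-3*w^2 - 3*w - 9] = -6*w - 3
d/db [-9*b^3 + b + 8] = 1 - 27*b^2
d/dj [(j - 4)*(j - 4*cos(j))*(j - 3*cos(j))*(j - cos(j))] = (j - 4)*(j - 4*cos(j))*(j - 3*cos(j))*(sin(j) + 1) + (j - 4)*(j - 4*cos(j))*(j - cos(j))*(3*sin(j) + 1) + (j - 4)*(j - 3*cos(j))*(j - cos(j))*(4*sin(j) + 1) + (j - 4*cos(j))*(j - 3*cos(j))*(j - cos(j))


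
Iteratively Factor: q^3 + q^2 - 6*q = (q - 2)*(q^2 + 3*q) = (q - 2)*(q + 3)*(q)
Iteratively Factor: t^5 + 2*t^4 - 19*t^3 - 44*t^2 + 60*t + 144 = (t + 2)*(t^4 - 19*t^2 - 6*t + 72) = (t + 2)*(t + 3)*(t^3 - 3*t^2 - 10*t + 24) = (t + 2)*(t + 3)^2*(t^2 - 6*t + 8) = (t - 4)*(t + 2)*(t + 3)^2*(t - 2)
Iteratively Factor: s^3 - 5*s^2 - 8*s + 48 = (s - 4)*(s^2 - s - 12) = (s - 4)^2*(s + 3)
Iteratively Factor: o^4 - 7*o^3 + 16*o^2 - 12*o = (o - 3)*(o^3 - 4*o^2 + 4*o) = (o - 3)*(o - 2)*(o^2 - 2*o) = o*(o - 3)*(o - 2)*(o - 2)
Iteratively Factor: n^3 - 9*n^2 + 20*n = (n - 5)*(n^2 - 4*n) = (n - 5)*(n - 4)*(n)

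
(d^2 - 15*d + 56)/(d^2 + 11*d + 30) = (d^2 - 15*d + 56)/(d^2 + 11*d + 30)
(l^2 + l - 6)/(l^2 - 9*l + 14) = (l + 3)/(l - 7)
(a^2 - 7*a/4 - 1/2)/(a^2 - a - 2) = (a + 1/4)/(a + 1)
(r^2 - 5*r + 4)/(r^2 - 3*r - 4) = (r - 1)/(r + 1)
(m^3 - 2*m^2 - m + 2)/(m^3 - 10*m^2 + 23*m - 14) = (m + 1)/(m - 7)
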